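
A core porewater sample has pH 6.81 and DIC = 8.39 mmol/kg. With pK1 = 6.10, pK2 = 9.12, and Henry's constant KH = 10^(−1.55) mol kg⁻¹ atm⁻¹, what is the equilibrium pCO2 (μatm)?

α₀ = 1 / (1 + K1/[H⁺] + K1K2/[H⁺]²) = 1 / (1 + 10^+0.71 + 10^-1.60)
   = 1 / (1 + 5.1286 + 0.025119) = 1/6.1537 = 0.1625
[CO2*] = α₀ × DIC = 0.1625 × 8.39 = 1.363 mmol/kg
pCO2 = [CO2*]/KH = 1.363×10^-3 / 2.818×10^-2 = 4.84×10^4 μatm

pCO2 = 4.84×10^4 μatm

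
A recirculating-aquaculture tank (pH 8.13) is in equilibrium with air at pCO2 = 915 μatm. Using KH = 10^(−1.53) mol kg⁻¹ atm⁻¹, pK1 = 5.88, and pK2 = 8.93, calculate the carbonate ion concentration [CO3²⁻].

[CO2*] = KH · pCO2 = 10^(−1.53) × 915×10^-6 = 2.700×10^-5 mol/kg
α₀ = 1/(1 + K1/[H⁺] + K1K2/[H⁺]²) = 1/(1 + 10^+2.25 + 10^+1.45) = 0.004831
DIC = [CO2*]/α₀ = 2.700×10^-5 / 0.004831 = 5.590 mmol/kg
[CO3²⁻] = α₂·DIC; α₂ = 0.1361, so [CO3²⁻] = 0.1361 × 5.590 = 0.761 mmol/kg

[CO3²⁻] = 0.761 mmol/kg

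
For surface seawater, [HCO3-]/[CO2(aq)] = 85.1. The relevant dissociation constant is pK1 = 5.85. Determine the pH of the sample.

pH = 7.78

From K1 = [H⁺][HCO3-]/[CO2(aq)]:  pH = pK1 + log₁₀([HCO3-]/[CO2(aq)])
log₁₀(85.1) = +1.930
pH = 5.85 + (+1.930) = 7.78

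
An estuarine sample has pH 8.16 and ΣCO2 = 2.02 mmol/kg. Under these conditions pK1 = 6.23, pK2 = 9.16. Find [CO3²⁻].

α₂ = 1 / (1 + [H⁺]/K2 + [H⁺]²/(K1K2)) = 1 / (1 + 10^+1.00 + 10^-0.93)
   = 1 / (1 + 10.000 + 0.11749) = 1/11.117 = 0.08995
[CO3²⁻] = α₂ × DIC = 0.08995 × 2.02 = 0.182 mmol/kg

[CO3²⁻] = 0.182 mmol/kg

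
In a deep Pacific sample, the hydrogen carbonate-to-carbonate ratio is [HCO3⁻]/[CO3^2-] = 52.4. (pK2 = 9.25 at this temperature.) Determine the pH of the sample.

From K2 = [H⁺][CO3^2-]/[HCO3⁻]:  pH = pK2 − log₁₀([HCO3⁻]/[CO3^2-])
log₁₀(52.4) = +1.719
pH = 9.25 − (+1.719) = 7.53

pH = 7.53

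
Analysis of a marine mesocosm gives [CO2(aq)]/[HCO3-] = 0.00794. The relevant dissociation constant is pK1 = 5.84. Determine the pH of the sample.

pH = 7.94

From K1 = [H⁺][HCO3-]/[CO2(aq)]:  pH = pK1 − log₁₀([CO2(aq)]/[HCO3-])
log₁₀(0.00794) = -2.100
pH = 5.84 − (-2.100) = 7.94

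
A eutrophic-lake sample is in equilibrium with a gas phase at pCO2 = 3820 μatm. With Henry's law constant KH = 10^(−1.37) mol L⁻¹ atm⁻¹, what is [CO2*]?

[CO2*] = 163 μmol/L

KH = 10^(−1.37) = 4.266×10^-2 mol L⁻¹ atm⁻¹
[CO2*] = KH · pCO2 = 4.266×10^-2 × 3820×10^-6 atm = 1.63×10^-4 mol/L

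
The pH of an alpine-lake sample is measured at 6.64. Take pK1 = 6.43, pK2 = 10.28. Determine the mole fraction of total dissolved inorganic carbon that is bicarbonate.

α₁ = 0.618

α₁ = 1 / (1 + [H⁺]/K1 + K2/[H⁺]) = 1 / (1 + 10^-0.21 + 10^-3.64)
   = 1 / (1 + 0.61660 + 0.00022909) = 1/1.6168 = 0.6185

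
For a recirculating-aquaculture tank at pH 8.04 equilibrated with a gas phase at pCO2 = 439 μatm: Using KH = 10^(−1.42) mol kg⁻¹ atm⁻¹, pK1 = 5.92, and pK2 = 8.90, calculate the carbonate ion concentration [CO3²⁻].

[CO2*] = KH · pCO2 = 10^(−1.42) × 439×10^-6 = 1.669×10^-5 mol/kg
α₀ = 1/(1 + K1/[H⁺] + K1K2/[H⁺]²) = 1/(1 + 10^+2.12 + 10^+1.26) = 0.006622
DIC = [CO2*]/α₀ = 1.669×10^-5 / 0.006622 = 2.521 mmol/kg
[CO3²⁻] = α₂·DIC; α₂ = 0.1205, so [CO3²⁻] = 0.1205 × 2.521 = 0.304 mmol/kg

[CO3²⁻] = 0.304 mmol/kg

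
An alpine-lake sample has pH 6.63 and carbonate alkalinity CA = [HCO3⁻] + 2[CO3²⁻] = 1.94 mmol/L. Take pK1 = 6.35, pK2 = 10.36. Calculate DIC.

CA = [HCO3⁻] + 2[CO3²⁻] = (α₁ + 2α₂)·DIC
At pH 6.63: [H⁺]/K1 = 10^-0.28 = 0.52481, K2/[H⁺] = 10^-3.73 = 0.00018621
α₁ = 1/(1 + 0.52481 + 0.00018621) = 1/1.5250 = 0.6557; α₂ = α₁·K2/[H⁺] = 0.0001221
α₁ + 2α₂ = 0.6560
DIC = CA / (α₁ + 2α₂) = 1.94 / 0.6560 = 2.96 mmol/L

DIC = 2.96 mmol/L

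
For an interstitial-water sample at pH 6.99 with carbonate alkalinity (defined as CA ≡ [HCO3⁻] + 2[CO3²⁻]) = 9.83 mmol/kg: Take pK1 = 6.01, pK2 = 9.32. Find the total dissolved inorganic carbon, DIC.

CA = [HCO3⁻] + 2[CO3²⁻] = (α₁ + 2α₂)·DIC
At pH 6.99: [H⁺]/K1 = 10^-0.98 = 0.10471, K2/[H⁺] = 10^-2.33 = 0.0046774
α₁ = 1/(1 + 0.10471 + 0.0046774) = 1/1.1094 = 0.9014; α₂ = α₁·K2/[H⁺] = 0.004216
α₁ + 2α₂ = 0.9098
DIC = CA / (α₁ + 2α₂) = 9.83 / 0.9098 = 10.8 mmol/kg

DIC = 10.8 mmol/kg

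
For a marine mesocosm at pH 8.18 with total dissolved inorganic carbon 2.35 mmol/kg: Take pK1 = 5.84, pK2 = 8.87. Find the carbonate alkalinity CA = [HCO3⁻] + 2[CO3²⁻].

CA = 2.74 mmol/kg

CA = [HCO3⁻] + 2[CO3²⁻] = (α₁ + 2α₂)·DIC
At pH 8.18: [H⁺]/K1 = 10^-2.34 = 0.0045709, K2/[H⁺] = 10^-0.69 = 0.20417
α₁ = 1/(1 + 0.0045709 + 0.20417) = 1/1.2087 = 0.8273; α₂ = α₁·K2/[H⁺] = 0.1689
α₁ + 2α₂ = 1.1651
CA = 1.1651 × 2.35 = 2.74 mmol/kg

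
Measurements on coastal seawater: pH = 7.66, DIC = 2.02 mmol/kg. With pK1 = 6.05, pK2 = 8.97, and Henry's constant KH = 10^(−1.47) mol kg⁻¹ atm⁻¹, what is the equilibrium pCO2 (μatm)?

α₀ = 1 / (1 + K1/[H⁺] + K1K2/[H⁺]²) = 1 / (1 + 10^+1.61 + 10^+0.30)
   = 1 / (1 + 40.738 + 1.9953) = 1/43.733 = 0.02287
[CO2*] = α₀ × DIC = 0.02287 × 2.02 = 0.04619 mmol/kg
pCO2 = [CO2*]/KH = 4.619×10^-5 / 3.388×10^-2 = 1360 μatm

pCO2 = 1360 μatm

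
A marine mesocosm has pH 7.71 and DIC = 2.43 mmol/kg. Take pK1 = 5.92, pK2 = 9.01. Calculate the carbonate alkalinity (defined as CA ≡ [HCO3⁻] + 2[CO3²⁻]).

CA = [HCO3⁻] + 2[CO3²⁻] = (α₁ + 2α₂)·DIC
At pH 7.71: [H⁺]/K1 = 10^-1.79 = 0.016218, K2/[H⁺] = 10^-1.30 = 0.050119
α₁ = 1/(1 + 0.016218 + 0.050119) = 1/1.0663 = 0.9378; α₂ = α₁·K2/[H⁺] = 0.04700
α₁ + 2α₂ = 1.0318
CA = 1.0318 × 2.43 = 2.51 mmol/kg

CA = 2.51 mmol/kg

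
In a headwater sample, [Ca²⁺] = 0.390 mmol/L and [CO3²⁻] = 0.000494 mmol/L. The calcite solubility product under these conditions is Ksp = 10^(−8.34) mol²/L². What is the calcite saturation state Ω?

Ksp = 10^(−8.34) = 4.571×10^-9
Ω = [Ca²⁺][CO3²⁻]/Ksp = (0.390×10^-3)(0.000494×10^-3) / 4.571×10^-9 = 0.0421

Ω = 0.0421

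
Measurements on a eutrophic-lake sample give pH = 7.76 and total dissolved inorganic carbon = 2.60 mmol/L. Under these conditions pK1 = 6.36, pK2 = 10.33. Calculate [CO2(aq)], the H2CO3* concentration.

α₀ = 1 / (1 + K1/[H⁺] + K1K2/[H⁺]²) = 1 / (1 + 10^+1.40 + 10^-1.17)
   = 1 / (1 + 25.119 + 0.067608) = 1/26.186 = 0.03819
[CO2*] = α₀ × DIC = 0.03819 × 2.60 = 0.0993 mmol/L

[CO2*] = 0.0993 mmol/L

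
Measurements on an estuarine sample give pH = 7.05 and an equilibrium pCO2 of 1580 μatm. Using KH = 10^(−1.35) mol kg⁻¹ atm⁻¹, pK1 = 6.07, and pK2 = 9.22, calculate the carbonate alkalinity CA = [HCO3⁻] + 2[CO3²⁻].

CA = 0.683 mmol/kg

[CO2*] = KH · pCO2 = 10^(−1.35) × 1580×10^-6 = 7.058×10^-5 mol/kg
α₀ = 1/(1 + K1/[H⁺] + K1K2/[H⁺]²) = 1/(1 + 10^+0.98 + 10^-1.19) = 0.09421
DIC = [CO2*]/α₀ = 7.058×10^-5 / 0.09421 = 0.7491 mmol/kg
CA = (α₁ + 2α₂)·DIC = (0.8997 + 2×0.006083) × 0.7491 = 0.683 mmol/kg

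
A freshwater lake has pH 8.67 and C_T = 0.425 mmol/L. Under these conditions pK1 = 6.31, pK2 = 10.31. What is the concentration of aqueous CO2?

α₀ = 1 / (1 + K1/[H⁺] + K1K2/[H⁺]²) = 1 / (1 + 10^+2.36 + 10^+0.72)
   = 1 / (1 + 229.09 + 5.2481) = 1/235.33 = 0.004249
[CO2*] = α₀ × DIC = 0.004249 × 0.425 = 0.00181 mmol/L = 1.81 μmol/L

[CO2*] = 1.81 μmol/L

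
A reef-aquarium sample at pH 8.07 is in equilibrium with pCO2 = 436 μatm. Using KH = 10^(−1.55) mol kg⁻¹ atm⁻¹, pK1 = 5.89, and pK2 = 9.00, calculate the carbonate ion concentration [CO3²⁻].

[CO3²⁻] = 0.219 mmol/kg

[CO2*] = KH · pCO2 = 10^(−1.55) × 436×10^-6 = 1.229×10^-5 mol/kg
α₀ = 1/(1 + K1/[H⁺] + K1K2/[H⁺]²) = 1/(1 + 10^+2.18 + 10^+1.25) = 0.005878
DIC = [CO2*]/α₀ = 1.229×10^-5 / 0.005878 = 2.091 mmol/kg
[CO3²⁻] = α₂·DIC; α₂ = 0.1045, so [CO3²⁻] = 0.1045 × 2.091 = 0.219 mmol/kg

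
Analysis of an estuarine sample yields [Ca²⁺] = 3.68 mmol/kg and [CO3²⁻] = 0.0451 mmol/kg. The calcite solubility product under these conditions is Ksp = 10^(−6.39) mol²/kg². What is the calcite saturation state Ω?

Ω = 0.407

Ksp = 10^(−6.39) = 4.074×10^-7
Ω = [Ca²⁺][CO3²⁻]/Ksp = (3.68×10^-3)(0.0451×10^-3) / 4.074×10^-7 = 0.407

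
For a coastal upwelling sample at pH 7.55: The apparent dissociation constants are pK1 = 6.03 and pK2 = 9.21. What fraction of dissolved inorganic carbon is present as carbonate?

α₂ = 1 / (1 + [H⁺]/K2 + [H⁺]²/(K1K2)) = 1 / (1 + 10^+1.66 + 10^+0.14)
   = 1 / (1 + 45.709 + 1.3804) = 1/48.089 = 0.02079

α₂ = 0.0208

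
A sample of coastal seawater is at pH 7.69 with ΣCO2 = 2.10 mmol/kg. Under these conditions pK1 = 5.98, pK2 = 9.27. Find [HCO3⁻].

[HCO3⁻] = 2.01 mmol/kg

α₁ = 1 / (1 + [H⁺]/K1 + K2/[H⁺]) = 1 / (1 + 10^-1.71 + 10^-1.58)
   = 1 / (1 + 0.019498 + 0.026303) = 1/1.0458 = 0.9562
[HCO3⁻] = α₁ × DIC = 0.9562 × 2.10 = 2.01 mmol/kg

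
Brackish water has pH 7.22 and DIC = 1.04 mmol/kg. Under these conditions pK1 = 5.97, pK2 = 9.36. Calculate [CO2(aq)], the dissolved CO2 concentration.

[CO2*] = 0.0550 mmol/kg

α₀ = 1 / (1 + K1/[H⁺] + K1K2/[H⁺]²) = 1 / (1 + 10^+1.25 + 10^-0.89)
   = 1 / (1 + 17.783 + 0.12882) = 1/18.912 = 0.05288
[CO2*] = α₀ × DIC = 0.05288 × 1.04 = 0.0550 mmol/kg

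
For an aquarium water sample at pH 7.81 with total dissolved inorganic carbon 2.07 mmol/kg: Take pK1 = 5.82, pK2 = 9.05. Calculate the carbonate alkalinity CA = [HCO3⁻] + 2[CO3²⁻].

CA = [HCO3⁻] + 2[CO3²⁻] = (α₁ + 2α₂)·DIC
At pH 7.81: [H⁺]/K1 = 10^-1.99 = 0.010233, K2/[H⁺] = 10^-1.24 = 0.057544
α₁ = 1/(1 + 0.010233 + 0.057544) = 1/1.0678 = 0.9365; α₂ = α₁·K2/[H⁺] = 0.05389
α₁ + 2α₂ = 1.0443
CA = 1.0443 × 2.07 = 2.16 mmol/kg

CA = 2.16 mmol/kg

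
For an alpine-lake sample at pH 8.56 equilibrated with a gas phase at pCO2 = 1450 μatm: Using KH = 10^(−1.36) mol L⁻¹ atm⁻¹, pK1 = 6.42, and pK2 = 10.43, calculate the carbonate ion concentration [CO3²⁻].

[CO2*] = KH · pCO2 = 10^(−1.36) × 1450×10^-6 = 6.329×10^-5 mol/L
α₀ = 1/(1 + K1/[H⁺] + K1K2/[H⁺]²) = 1/(1 + 10^+2.14 + 10^+0.27) = 0.007097
DIC = [CO2*]/α₀ = 6.329×10^-5 / 0.007097 = 8.918 mmol/L
[CO3²⁻] = α₂·DIC; α₂ = 0.01322, so [CO3²⁻] = 0.01322 × 8.918 = 0.118 mmol/L

[CO3²⁻] = 0.118 mmol/L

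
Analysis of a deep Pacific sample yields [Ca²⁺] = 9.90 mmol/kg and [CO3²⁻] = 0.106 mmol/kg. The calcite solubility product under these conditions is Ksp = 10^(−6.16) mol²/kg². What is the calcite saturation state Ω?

Ω = 1.52

Ksp = 10^(−6.16) = 6.918×10^-7
Ω = [Ca²⁺][CO3²⁻]/Ksp = (9.90×10^-3)(0.106×10^-3) / 6.918×10^-7 = 1.52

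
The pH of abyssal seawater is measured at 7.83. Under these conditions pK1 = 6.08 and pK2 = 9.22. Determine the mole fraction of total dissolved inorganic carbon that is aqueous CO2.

α₀ = 0.0168

α₀ = 1 / (1 + K1/[H⁺] + K1K2/[H⁺]²) = 1 / (1 + 10^+1.75 + 10^+0.36)
   = 1 / (1 + 56.234 + 2.2909) = 1/59.525 = 0.01680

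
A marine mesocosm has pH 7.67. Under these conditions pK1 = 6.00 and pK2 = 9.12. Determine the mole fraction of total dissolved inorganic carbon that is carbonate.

α₂ = 0.0336

α₂ = 1 / (1 + [H⁺]/K2 + [H⁺]²/(K1K2)) = 1 / (1 + 10^+1.45 + 10^-0.22)
   = 1 / (1 + 28.184 + 0.60256) = 1/29.786 = 0.03357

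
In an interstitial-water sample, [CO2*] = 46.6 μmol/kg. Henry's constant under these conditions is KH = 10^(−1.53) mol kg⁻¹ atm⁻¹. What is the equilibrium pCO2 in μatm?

pCO2 = 1580 μatm

KH = 10^(−1.53) = 2.951×10^-2 mol kg⁻¹ atm⁻¹
pCO2 = [CO2*]/KH = 46.6×10^-6 / 2.951×10^-2 = 1.58×10^-3 atm = 1580 μatm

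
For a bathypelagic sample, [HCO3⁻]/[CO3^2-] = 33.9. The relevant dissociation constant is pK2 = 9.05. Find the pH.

pH = 7.52

From K2 = [H⁺][CO3^2-]/[HCO3⁻]:  pH = pK2 − log₁₀([HCO3⁻]/[CO3^2-])
log₁₀(33.9) = +1.530
pH = 9.05 − (+1.530) = 7.52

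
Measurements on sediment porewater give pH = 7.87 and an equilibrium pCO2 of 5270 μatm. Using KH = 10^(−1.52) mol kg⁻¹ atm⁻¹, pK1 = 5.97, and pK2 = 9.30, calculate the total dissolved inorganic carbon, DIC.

[CO2*] = KH · pCO2 = 10^(−1.52) × 5270×10^-6 = 1.592×10^-4 mol/kg
α₀ = 1/(1 + K1/[H⁺] + K1K2/[H⁺]²) = 1/(1 + 10^+1.90 + 10^+0.47) = 0.01199
DIC = [CO2*]/α₀ = 1.592×10^-4 / 0.01199 = 13.3 mmol/kg

DIC = 13.3 mmol/kg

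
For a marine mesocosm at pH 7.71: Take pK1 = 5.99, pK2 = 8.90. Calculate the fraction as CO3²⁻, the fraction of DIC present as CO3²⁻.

α₂ = 0.0596

α₂ = 1 / (1 + [H⁺]/K2 + [H⁺]²/(K1K2)) = 1 / (1 + 10^+1.19 + 10^-0.53)
   = 1 / (1 + 15.488 + 0.29512) = 1/16.783 = 0.05958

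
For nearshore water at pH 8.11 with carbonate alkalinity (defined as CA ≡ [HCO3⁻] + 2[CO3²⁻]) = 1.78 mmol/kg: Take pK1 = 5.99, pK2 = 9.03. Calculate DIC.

DIC = 1.62 mmol/kg

CA = [HCO3⁻] + 2[CO3²⁻] = (α₁ + 2α₂)·DIC
At pH 8.11: [H⁺]/K1 = 10^-2.12 = 0.0075858, K2/[H⁺] = 10^-0.92 = 0.12023
α₁ = 1/(1 + 0.0075858 + 0.12023) = 1/1.1278 = 0.8867; α₂ = α₁·K2/[H⁺] = 0.1066
α₁ + 2α₂ = 1.0999
DIC = CA / (α₁ + 2α₂) = 1.78 / 1.0999 = 1.62 mmol/kg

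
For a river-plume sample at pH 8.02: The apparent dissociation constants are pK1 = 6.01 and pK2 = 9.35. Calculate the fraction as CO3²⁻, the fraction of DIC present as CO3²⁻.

α₂ = 0.0443

α₂ = 1 / (1 + [H⁺]/K2 + [H⁺]²/(K1K2)) = 1 / (1 + 10^+1.33 + 10^-0.68)
   = 1 / (1 + 21.380 + 0.20893) = 1/22.589 = 0.04427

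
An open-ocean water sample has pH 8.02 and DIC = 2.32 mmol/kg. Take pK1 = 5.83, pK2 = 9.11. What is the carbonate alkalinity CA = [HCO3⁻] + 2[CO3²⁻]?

CA = 2.48 mmol/kg

CA = [HCO3⁻] + 2[CO3²⁻] = (α₁ + 2α₂)·DIC
At pH 8.02: [H⁺]/K1 = 10^-2.19 = 0.0064565, K2/[H⁺] = 10^-1.09 = 0.081283
α₁ = 1/(1 + 0.0064565 + 0.081283) = 1/1.0877 = 0.9193; α₂ = α₁·K2/[H⁺] = 0.07473
α₁ + 2α₂ = 1.0688
CA = 1.0688 × 2.32 = 2.48 mmol/kg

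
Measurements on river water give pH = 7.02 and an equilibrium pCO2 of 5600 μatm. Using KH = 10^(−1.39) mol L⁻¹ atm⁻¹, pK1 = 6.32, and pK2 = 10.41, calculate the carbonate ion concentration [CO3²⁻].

[CO2*] = KH · pCO2 = 10^(−1.39) × 5600×10^-6 = 2.281×10^-4 mol/L
α₀ = 1/(1 + K1/[H⁺] + K1K2/[H⁺]²) = 1/(1 + 10^+0.70 + 10^-2.69) = 0.1663
DIC = [CO2*]/α₀ = 2.281×10^-4 / 0.1663 = 1.372 mmol/L
[CO3²⁻] = α₂·DIC; α₂ = 0.0003395, so [CO3²⁻] = 0.0003395 × 1.372 = 0.000466 mmol/L = 0.466 μmol/L

[CO3²⁻] = 0.466 μmol/L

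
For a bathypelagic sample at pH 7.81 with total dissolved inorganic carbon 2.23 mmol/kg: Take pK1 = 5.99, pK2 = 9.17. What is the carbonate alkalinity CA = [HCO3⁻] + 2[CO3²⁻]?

CA = [HCO3⁻] + 2[CO3²⁻] = (α₁ + 2α₂)·DIC
At pH 7.81: [H⁺]/K1 = 10^-1.82 = 0.015136, K2/[H⁺] = 10^-1.36 = 0.043652
α₁ = 1/(1 + 0.015136 + 0.043652) = 1/1.0588 = 0.9445; α₂ = α₁·K2/[H⁺] = 0.04123
α₁ + 2α₂ = 1.0269
CA = 1.0269 × 2.23 = 2.29 mmol/kg

CA = 2.29 mmol/kg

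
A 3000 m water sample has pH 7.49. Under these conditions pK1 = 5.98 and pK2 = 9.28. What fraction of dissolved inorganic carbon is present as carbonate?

α₂ = 1 / (1 + [H⁺]/K2 + [H⁺]²/(K1K2)) = 1 / (1 + 10^+1.79 + 10^+0.28)
   = 1 / (1 + 61.660 + 1.9055) = 1/64.565 = 0.01549

α₂ = 0.0155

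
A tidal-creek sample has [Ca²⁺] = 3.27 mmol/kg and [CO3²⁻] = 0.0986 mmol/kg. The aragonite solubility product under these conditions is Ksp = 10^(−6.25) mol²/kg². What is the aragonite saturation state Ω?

Ω = 0.573

Ksp = 10^(−6.25) = 5.623×10^-7
Ω = [Ca²⁺][CO3²⁻]/Ksp = (3.27×10^-3)(0.0986×10^-3) / 5.623×10^-7 = 0.573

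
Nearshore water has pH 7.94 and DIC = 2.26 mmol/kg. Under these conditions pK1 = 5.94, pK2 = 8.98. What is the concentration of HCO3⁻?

α₁ = 1 / (1 + [H⁺]/K1 + K2/[H⁺]) = 1 / (1 + 10^-2.00 + 10^-1.04)
   = 1 / (1 + 0.010000 + 0.091201) = 1/1.1012 = 0.9081
[HCO3⁻] = α₁ × DIC = 0.9081 × 2.26 = 2.05 mmol/kg

[HCO3⁻] = 2.05 mmol/kg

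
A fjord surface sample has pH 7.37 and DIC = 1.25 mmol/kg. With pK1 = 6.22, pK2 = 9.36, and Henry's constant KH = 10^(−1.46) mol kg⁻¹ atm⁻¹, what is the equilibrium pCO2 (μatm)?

α₀ = 1 / (1 + K1/[H⁺] + K1K2/[H⁺]²) = 1 / (1 + 10^+1.15 + 10^-0.84)
   = 1 / (1 + 14.125 + 0.14454) = 1/15.270 = 0.06549
[CO2*] = α₀ × DIC = 0.06549 × 1.25 = 0.08186 mmol/kg
pCO2 = [CO2*]/KH = 8.186×10^-5 / 3.467×10^-2 = 2360 μatm

pCO2 = 2360 μatm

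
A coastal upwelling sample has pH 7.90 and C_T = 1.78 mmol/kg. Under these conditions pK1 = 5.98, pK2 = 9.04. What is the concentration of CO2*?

[CO2*] = 19.7 μmol/kg

α₀ = 1 / (1 + K1/[H⁺] + K1K2/[H⁺]²) = 1 / (1 + 10^+1.92 + 10^+0.78)
   = 1 / (1 + 83.176 + 6.0256) = 1/90.202 = 0.01109
[CO2*] = α₀ × DIC = 0.01109 × 1.78 = 0.0197 mmol/kg = 19.7 μmol/kg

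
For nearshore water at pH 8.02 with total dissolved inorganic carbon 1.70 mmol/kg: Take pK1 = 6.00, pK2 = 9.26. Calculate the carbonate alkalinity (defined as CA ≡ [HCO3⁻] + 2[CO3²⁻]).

CA = 1.78 mmol/kg

CA = [HCO3⁻] + 2[CO3²⁻] = (α₁ + 2α₂)·DIC
At pH 8.02: [H⁺]/K1 = 10^-2.02 = 0.0095499, K2/[H⁺] = 10^-1.24 = 0.057544
α₁ = 1/(1 + 0.0095499 + 0.057544) = 1/1.0671 = 0.9371; α₂ = α₁·K2/[H⁺] = 0.05393
α₁ + 2α₂ = 1.0450
CA = 1.0450 × 1.70 = 1.78 mmol/kg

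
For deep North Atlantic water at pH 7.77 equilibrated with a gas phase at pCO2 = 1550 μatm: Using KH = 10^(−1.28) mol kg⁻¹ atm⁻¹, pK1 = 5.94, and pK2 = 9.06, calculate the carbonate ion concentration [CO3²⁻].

[CO2*] = KH · pCO2 = 10^(−1.28) × 1550×10^-6 = 8.135×10^-5 mol/kg
α₀ = 1/(1 + K1/[H⁺] + K1K2/[H⁺]²) = 1/(1 + 10^+1.83 + 10^+0.54) = 0.01387
DIC = [CO2*]/α₀ = 8.135×10^-5 / 0.01387 = 5.863 mmol/kg
[CO3²⁻] = α₂·DIC; α₂ = 0.04811, so [CO3²⁻] = 0.04811 × 5.863 = 0.282 mmol/kg

[CO3²⁻] = 0.282 mmol/kg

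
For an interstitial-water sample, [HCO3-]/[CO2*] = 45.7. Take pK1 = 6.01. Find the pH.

pH = 7.67

From K1 = [H⁺][HCO3-]/[CO2*]:  pH = pK1 + log₁₀([HCO3-]/[CO2*])
log₁₀(45.7) = +1.660
pH = 6.01 + (+1.660) = 7.67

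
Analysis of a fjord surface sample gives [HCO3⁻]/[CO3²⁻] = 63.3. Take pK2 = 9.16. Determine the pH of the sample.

pH = 7.36

From K2 = [H⁺][CO3²⁻]/[HCO3⁻]:  pH = pK2 − log₁₀([HCO3⁻]/[CO3²⁻])
log₁₀(63.3) = +1.801
pH = 9.16 − (+1.801) = 7.36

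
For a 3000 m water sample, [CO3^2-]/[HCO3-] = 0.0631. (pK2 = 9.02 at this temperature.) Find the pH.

From K2 = [H⁺][CO3^2-]/[HCO3-]:  pH = pK2 + log₁₀([CO3^2-]/[HCO3-])
log₁₀(0.0631) = -1.200
pH = 9.02 + (-1.200) = 7.82

pH = 7.82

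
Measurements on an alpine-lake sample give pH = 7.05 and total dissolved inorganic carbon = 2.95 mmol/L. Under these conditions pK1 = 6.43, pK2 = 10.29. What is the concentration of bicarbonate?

[HCO3⁻] = 2.38 mmol/L

α₁ = 1 / (1 + [H⁺]/K1 + K2/[H⁺]) = 1 / (1 + 10^-0.62 + 10^-3.24)
   = 1 / (1 + 0.23988 + 0.00057544) = 1/1.2405 = 0.8062
[HCO3⁻] = α₁ × DIC = 0.8062 × 2.95 = 2.38 mmol/L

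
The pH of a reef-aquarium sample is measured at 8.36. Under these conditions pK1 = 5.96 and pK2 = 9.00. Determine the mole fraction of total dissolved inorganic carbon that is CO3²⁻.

α₂ = 1 / (1 + [H⁺]/K2 + [H⁺]²/(K1K2)) = 1 / (1 + 10^+0.64 + 10^-1.76)
   = 1 / (1 + 4.3652 + 0.017378) = 1/5.3825 = 0.1858

α₂ = 0.186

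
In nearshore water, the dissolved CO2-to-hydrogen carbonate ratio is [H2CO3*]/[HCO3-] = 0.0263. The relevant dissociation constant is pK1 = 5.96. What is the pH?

From K1 = [H⁺][HCO3-]/[H2CO3*]:  pH = pK1 − log₁₀([H2CO3*]/[HCO3-])
log₁₀(0.0263) = -1.580
pH = 5.96 − (-1.580) = 7.54

pH = 7.54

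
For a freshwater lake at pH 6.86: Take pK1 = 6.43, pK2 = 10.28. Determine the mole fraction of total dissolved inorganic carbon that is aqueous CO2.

α₀ = 0.271

α₀ = 1 / (1 + K1/[H⁺] + K1K2/[H⁺]²) = 1 / (1 + 10^+0.43 + 10^-2.99)
   = 1 / (1 + 2.6915 + 0.0010233) = 1/3.6926 = 0.2708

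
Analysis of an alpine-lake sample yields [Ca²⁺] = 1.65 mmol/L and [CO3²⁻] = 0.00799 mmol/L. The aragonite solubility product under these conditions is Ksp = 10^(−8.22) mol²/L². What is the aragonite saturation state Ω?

Ω = 2.19

Ksp = 10^(−8.22) = 6.026×10^-9
Ω = [Ca²⁺][CO3²⁻]/Ksp = (1.65×10^-3)(0.00799×10^-3) / 6.026×10^-9 = 2.19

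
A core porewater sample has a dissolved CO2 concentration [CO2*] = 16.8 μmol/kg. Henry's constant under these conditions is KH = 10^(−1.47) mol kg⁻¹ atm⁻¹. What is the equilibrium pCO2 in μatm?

pCO2 = 496 μatm

KH = 10^(−1.47) = 3.388×10^-2 mol kg⁻¹ atm⁻¹
pCO2 = [CO2*]/KH = 16.8×10^-6 / 3.388×10^-2 = 4.96×10^-4 atm = 496 μatm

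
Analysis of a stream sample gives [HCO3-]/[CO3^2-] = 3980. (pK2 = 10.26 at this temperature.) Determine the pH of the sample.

pH = 6.66

From K2 = [H⁺][CO3^2-]/[HCO3-]:  pH = pK2 − log₁₀([HCO3-]/[CO3^2-])
log₁₀(3980) = +3.600
pH = 10.26 − (+3.600) = 6.66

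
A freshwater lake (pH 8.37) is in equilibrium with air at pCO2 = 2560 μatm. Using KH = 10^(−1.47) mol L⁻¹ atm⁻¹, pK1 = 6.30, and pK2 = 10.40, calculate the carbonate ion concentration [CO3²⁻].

[CO2*] = KH · pCO2 = 10^(−1.47) × 2560×10^-6 = 8.674×10^-5 mol/L
α₀ = 1/(1 + K1/[H⁺] + K1K2/[H⁺]²) = 1/(1 + 10^+2.07 + 10^+0.04) = 0.008362
DIC = [CO2*]/α₀ = 8.674×10^-5 / 0.008362 = 10.37 mmol/L
[CO3²⁻] = α₂·DIC; α₂ = 0.009169, so [CO3²⁻] = 0.009169 × 10.37 = 0.0951 mmol/L

[CO3²⁻] = 0.0951 mmol/L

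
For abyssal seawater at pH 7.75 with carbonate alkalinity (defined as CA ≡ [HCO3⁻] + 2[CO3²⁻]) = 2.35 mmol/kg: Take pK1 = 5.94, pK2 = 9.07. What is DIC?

CA = [HCO3⁻] + 2[CO3²⁻] = (α₁ + 2α₂)·DIC
At pH 7.75: [H⁺]/K1 = 10^-1.81 = 0.015488, K2/[H⁺] = 10^-1.32 = 0.047863
α₁ = 1/(1 + 0.015488 + 0.047863) = 1/1.0634 = 0.9404; α₂ = α₁·K2/[H⁺] = 0.04501
α₁ + 2α₂ = 1.0304
DIC = CA / (α₁ + 2α₂) = 2.35 / 1.0304 = 2.28 mmol/kg

DIC = 2.28 mmol/kg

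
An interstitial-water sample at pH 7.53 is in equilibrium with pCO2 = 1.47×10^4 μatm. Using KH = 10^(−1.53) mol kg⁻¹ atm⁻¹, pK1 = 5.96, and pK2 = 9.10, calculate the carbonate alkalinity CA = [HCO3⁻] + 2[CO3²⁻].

CA = 17.0 mmol/kg

[CO2*] = KH · pCO2 = 10^(−1.53) × 1.47×10^4×10^-6 = 4.338×10^-4 mol/kg
α₀ = 1/(1 + K1/[H⁺] + K1K2/[H⁺]²) = 1/(1 + 10^+1.57 + 10^+0.00) = 0.02554
DIC = [CO2*]/α₀ = 4.338×10^-4 / 0.02554 = 16.99 mmol/kg
CA = (α₁ + 2α₂)·DIC = (0.9489 + 2×0.02554) × 16.99 = 17.0 mmol/kg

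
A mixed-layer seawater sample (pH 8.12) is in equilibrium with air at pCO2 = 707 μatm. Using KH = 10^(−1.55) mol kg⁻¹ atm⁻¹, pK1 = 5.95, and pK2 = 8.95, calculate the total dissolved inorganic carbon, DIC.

[CO2*] = KH · pCO2 = 10^(−1.55) × 707×10^-6 = 1.993×10^-5 mol/kg
α₀ = 1/(1 + K1/[H⁺] + K1K2/[H⁺]²) = 1/(1 + 10^+2.17 + 10^+1.34) = 0.005855
DIC = [CO2*]/α₀ = 1.993×10^-5 / 0.005855 = 3.40 mmol/kg

DIC = 3.40 mmol/kg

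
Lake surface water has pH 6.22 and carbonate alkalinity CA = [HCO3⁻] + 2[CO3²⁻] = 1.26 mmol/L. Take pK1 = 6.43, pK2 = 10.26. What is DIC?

DIC = 3.30 mmol/L

CA = [HCO3⁻] + 2[CO3²⁻] = (α₁ + 2α₂)·DIC
At pH 6.22: [H⁺]/K1 = 10^0.21 = 1.6218, K2/[H⁺] = 10^-4.04 = 9.1201×10^-5
α₁ = 1/(1 + 1.6218 + 9.1201×10^-5) = 1/2.6219 = 0.3814; α₂ = α₁·K2/[H⁺] = 3.478×10^-5
α₁ + 2α₂ = 0.3815
DIC = CA / (α₁ + 2α₂) = 1.26 / 0.3815 = 3.30 mmol/L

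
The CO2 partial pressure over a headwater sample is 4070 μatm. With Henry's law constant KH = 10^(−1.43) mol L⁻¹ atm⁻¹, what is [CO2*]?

[CO2*] = 151 μmol/L

KH = 10^(−1.43) = 3.715×10^-2 mol L⁻¹ atm⁻¹
[CO2*] = KH · pCO2 = 3.715×10^-2 × 4070×10^-6 atm = 1.51×10^-4 mol/L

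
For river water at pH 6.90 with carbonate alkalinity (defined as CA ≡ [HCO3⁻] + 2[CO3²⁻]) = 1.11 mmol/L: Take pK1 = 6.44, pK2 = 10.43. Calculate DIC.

CA = [HCO3⁻] + 2[CO3²⁻] = (α₁ + 2α₂)·DIC
At pH 6.90: [H⁺]/K1 = 10^-0.46 = 0.34674, K2/[H⁺] = 10^-3.53 = 0.00029512
α₁ = 1/(1 + 0.34674 + 0.00029512) = 1/1.3470 = 0.7424; α₂ = α₁·K2/[H⁺] = 0.0002191
α₁ + 2α₂ = 0.7428
DIC = CA / (α₁ + 2α₂) = 1.11 / 0.7428 = 1.49 mmol/L

DIC = 1.49 mmol/L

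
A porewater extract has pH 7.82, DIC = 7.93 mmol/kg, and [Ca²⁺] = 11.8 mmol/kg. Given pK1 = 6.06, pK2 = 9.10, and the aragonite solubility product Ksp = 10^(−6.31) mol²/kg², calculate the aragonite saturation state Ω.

α₂ = 1 / (1 + [H⁺]/K2 + [H⁺]²/(K1K2)) = 1 / (1 + 10^+1.28 + 10^-0.48)
   = 1 / (1 + 19.055 + 0.33113) = 1/20.386 = 0.04905
[CO3²⁻] = α₂ × DIC = 0.04905 × 7.93 = 0.3890 mmol/kg
Ksp = 10^(−6.31) = 4.898×10^-7
Ω = [Ca²⁺][CO3²⁻]/Ksp = (11.8×10^-3)(3.890×10^-4) / 4.898×10^-7 = 9.37

Ω = 9.37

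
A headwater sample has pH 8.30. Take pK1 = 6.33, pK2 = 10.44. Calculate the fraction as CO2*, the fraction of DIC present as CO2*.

α₀ = 1 / (1 + K1/[H⁺] + K1K2/[H⁺]²) = 1 / (1 + 10^+1.97 + 10^-0.17)
   = 1 / (1 + 93.325 + 0.67608) = 1/95.002 = 0.01053

α₀ = 0.0105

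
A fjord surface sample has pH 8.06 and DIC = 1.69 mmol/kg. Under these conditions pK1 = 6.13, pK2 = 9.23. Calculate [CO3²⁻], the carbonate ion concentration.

[CO3²⁻] = 0.106 mmol/kg

α₂ = 1 / (1 + [H⁺]/K2 + [H⁺]²/(K1K2)) = 1 / (1 + 10^+1.17 + 10^-0.76)
   = 1 / (1 + 14.791 + 0.17378) = 1/15.965 = 0.06264
[CO3²⁻] = α₂ × DIC = 0.06264 × 1.69 = 0.106 mmol/kg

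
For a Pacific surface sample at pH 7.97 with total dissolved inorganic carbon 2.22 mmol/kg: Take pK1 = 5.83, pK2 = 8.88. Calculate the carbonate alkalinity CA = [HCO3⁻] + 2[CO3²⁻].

CA = 2.45 mmol/kg

CA = [HCO3⁻] + 2[CO3²⁻] = (α₁ + 2α₂)·DIC
At pH 7.97: [H⁺]/K1 = 10^-2.14 = 0.0072444, K2/[H⁺] = 10^-0.91 = 0.12303
α₁ = 1/(1 + 0.0072444 + 0.12303) = 1/1.1303 = 0.8847; α₂ = α₁·K2/[H⁺] = 0.1088
α₁ + 2α₂ = 1.1024
CA = 1.1024 × 2.22 = 2.45 mmol/kg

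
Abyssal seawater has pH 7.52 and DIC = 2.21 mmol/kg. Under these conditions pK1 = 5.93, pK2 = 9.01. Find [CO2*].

[CO2*] = 0.0537 mmol/kg

α₀ = 1 / (1 + K1/[H⁺] + K1K2/[H⁺]²) = 1 / (1 + 10^+1.59 + 10^+0.10)
   = 1 / (1 + 38.905 + 1.2589) = 1/41.163 = 0.02429
[CO2*] = α₀ × DIC = 0.02429 × 2.21 = 0.0537 mmol/kg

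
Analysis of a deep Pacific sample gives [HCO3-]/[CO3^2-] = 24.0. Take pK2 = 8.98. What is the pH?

pH = 7.60

From K2 = [H⁺][CO3^2-]/[HCO3-]:  pH = pK2 − log₁₀([HCO3-]/[CO3^2-])
log₁₀(24.0) = +1.380
pH = 8.98 − (+1.380) = 7.60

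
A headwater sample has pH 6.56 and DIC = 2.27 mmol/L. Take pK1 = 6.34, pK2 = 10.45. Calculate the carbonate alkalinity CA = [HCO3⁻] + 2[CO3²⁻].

CA = 1.42 mmol/L

CA = [HCO3⁻] + 2[CO3²⁻] = (α₁ + 2α₂)·DIC
At pH 6.56: [H⁺]/K1 = 10^-0.22 = 0.60256, K2/[H⁺] = 10^-3.89 = 0.00012882
α₁ = 1/(1 + 0.60256 + 0.00012882) = 1/1.6027 = 0.6240; α₂ = α₁·K2/[H⁺] = 8.038×10^-5
α₁ + 2α₂ = 0.6241
CA = 0.6241 × 2.27 = 1.42 mmol/L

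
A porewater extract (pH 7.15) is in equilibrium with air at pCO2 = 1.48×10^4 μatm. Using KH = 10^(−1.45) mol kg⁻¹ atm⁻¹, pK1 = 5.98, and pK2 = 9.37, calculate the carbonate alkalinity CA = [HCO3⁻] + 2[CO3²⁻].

CA = 7.86 mmol/kg

[CO2*] = KH · pCO2 = 10^(−1.45) × 1.48×10^4×10^-6 = 5.251×10^-4 mol/kg
α₀ = 1/(1 + K1/[H⁺] + K1K2/[H⁺]²) = 1/(1 + 10^+1.17 + 10^-1.05) = 0.06297
DIC = [CO2*]/α₀ = 5.251×10^-4 / 0.06297 = 8.339 mmol/kg
CA = (α₁ + 2α₂)·DIC = (0.9314 + 2×0.005612) × 8.339 = 7.86 mmol/kg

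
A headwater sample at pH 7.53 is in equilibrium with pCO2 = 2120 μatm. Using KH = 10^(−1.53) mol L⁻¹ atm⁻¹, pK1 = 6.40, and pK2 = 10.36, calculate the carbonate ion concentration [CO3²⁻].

[CO3²⁻] = 1.25 μmol/L

[CO2*] = KH · pCO2 = 10^(−1.53) × 2120×10^-6 = 6.257×10^-5 mol/L
α₀ = 1/(1 + K1/[H⁺] + K1K2/[H⁺]²) = 1/(1 + 10^+1.13 + 10^-1.70) = 0.06892
DIC = [CO2*]/α₀ = 6.257×10^-5 / 0.06892 = 0.9078 mmol/L
[CO3²⁻] = α₂·DIC; α₂ = 0.001375, so [CO3²⁻] = 0.001375 × 0.9078 = 0.00125 mmol/L = 1.25 μmol/L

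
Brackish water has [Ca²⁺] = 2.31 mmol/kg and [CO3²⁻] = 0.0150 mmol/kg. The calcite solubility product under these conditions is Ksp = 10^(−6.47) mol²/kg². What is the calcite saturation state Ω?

Ω = 0.102

Ksp = 10^(−6.47) = 3.388×10^-7
Ω = [Ca²⁺][CO3²⁻]/Ksp = (2.31×10^-3)(0.0150×10^-3) / 3.388×10^-7 = 0.102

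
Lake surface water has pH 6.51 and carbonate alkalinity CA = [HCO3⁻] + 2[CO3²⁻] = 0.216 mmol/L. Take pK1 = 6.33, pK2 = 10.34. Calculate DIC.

CA = [HCO3⁻] + 2[CO3²⁻] = (α₁ + 2α₂)·DIC
At pH 6.51: [H⁺]/K1 = 10^-0.18 = 0.66069, K2/[H⁺] = 10^-3.83 = 0.00014791
α₁ = 1/(1 + 0.66069 + 0.00014791) = 1/1.6608 = 0.6021; α₂ = α₁·K2/[H⁺] = 8.906×10^-5
α₁ + 2α₂ = 0.6023
DIC = CA / (α₁ + 2α₂) = 0.216 / 0.6023 = 0.359 mmol/L

DIC = 0.359 mmol/L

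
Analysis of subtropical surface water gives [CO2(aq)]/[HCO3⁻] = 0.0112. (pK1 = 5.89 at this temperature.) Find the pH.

From K1 = [H⁺][HCO3⁻]/[CO2(aq)]:  pH = pK1 − log₁₀([CO2(aq)]/[HCO3⁻])
log₁₀(0.0112) = -1.951
pH = 5.89 − (-1.951) = 7.84

pH = 7.84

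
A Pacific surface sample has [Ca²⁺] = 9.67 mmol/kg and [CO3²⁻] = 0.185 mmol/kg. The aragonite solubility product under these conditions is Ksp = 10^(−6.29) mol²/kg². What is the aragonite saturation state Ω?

Ω = 3.49

Ksp = 10^(−6.29) = 5.129×10^-7
Ω = [Ca²⁺][CO3²⁻]/Ksp = (9.67×10^-3)(0.185×10^-3) / 5.129×10^-7 = 3.49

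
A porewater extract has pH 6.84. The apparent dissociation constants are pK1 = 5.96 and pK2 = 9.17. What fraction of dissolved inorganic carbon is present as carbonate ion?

α₂ = 1 / (1 + [H⁺]/K2 + [H⁺]²/(K1K2)) = 1 / (1 + 10^+2.33 + 10^+1.45)
   = 1 / (1 + 213.80 + 28.184) = 1/242.98 = 0.004116

α₂ = 0.00412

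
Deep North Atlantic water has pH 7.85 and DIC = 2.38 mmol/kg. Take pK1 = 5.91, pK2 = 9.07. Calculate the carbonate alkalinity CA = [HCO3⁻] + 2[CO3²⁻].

CA = [HCO3⁻] + 2[CO3²⁻] = (α₁ + 2α₂)·DIC
At pH 7.85: [H⁺]/K1 = 10^-1.94 = 0.011482, K2/[H⁺] = 10^-1.22 = 0.060256
α₁ = 1/(1 + 0.011482 + 0.060256) = 1/1.0717 = 0.9331; α₂ = α₁·K2/[H⁺] = 0.05622
α₁ + 2α₂ = 1.0455
CA = 1.0455 × 2.38 = 2.49 mmol/kg

CA = 2.49 mmol/kg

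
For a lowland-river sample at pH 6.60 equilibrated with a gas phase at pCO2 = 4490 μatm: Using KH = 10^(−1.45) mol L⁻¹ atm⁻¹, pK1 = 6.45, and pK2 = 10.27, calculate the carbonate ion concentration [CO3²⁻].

[CO3²⁻] = 0.0481 μmol/L

[CO2*] = KH · pCO2 = 10^(−1.45) × 4490×10^-6 = 1.593×10^-4 mol/L
α₀ = 1/(1 + K1/[H⁺] + K1K2/[H⁺]²) = 1/(1 + 10^+0.15 + 10^-3.52) = 0.4144
DIC = [CO2*]/α₀ = 1.593×10^-4 / 0.4144 = 0.3844 mmol/L
[CO3²⁻] = α₂·DIC; α₂ = 0.0001252, so [CO3²⁻] = 0.0001252 × 0.3844 = 4.81×10^-5 mmol/L = 0.0481 μmol/L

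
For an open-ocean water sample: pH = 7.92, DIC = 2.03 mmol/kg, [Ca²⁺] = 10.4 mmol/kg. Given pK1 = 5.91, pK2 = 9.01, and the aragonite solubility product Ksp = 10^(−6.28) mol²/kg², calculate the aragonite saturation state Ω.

Ω = 3.00

α₂ = 1 / (1 + [H⁺]/K2 + [H⁺]²/(K1K2)) = 1 / (1 + 10^+1.09 + 10^-0.92)
   = 1 / (1 + 12.303 + 0.12023) = 1/13.423 = 0.07450
[CO3²⁻] = α₂ × DIC = 0.07450 × 2.03 = 0.1512 mmol/kg
Ksp = 10^(−6.28) = 5.248×10^-7
Ω = [Ca²⁺][CO3²⁻]/Ksp = (10.4×10^-3)(1.512×10^-4) / 5.248×10^-7 = 3.00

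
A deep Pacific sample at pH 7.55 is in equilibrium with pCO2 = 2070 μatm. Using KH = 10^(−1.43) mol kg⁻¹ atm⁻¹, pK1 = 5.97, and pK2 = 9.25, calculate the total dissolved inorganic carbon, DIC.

[CO2*] = KH · pCO2 = 10^(−1.43) × 2070×10^-6 = 7.691×10^-5 mol/kg
α₀ = 1/(1 + K1/[H⁺] + K1K2/[H⁺]²) = 1/(1 + 10^+1.58 + 10^-0.12) = 0.02514
DIC = [CO2*]/α₀ = 7.691×10^-5 / 0.02514 = 3.06 mmol/kg

DIC = 3.06 mmol/kg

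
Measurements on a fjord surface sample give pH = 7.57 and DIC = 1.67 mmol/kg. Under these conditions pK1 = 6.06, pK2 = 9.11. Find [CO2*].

[CO2*] = 0.0487 mmol/kg

α₀ = 1 / (1 + K1/[H⁺] + K1K2/[H⁺]²) = 1 / (1 + 10^+1.51 + 10^-0.03)
   = 1 / (1 + 32.359 + 0.93325) = 1/34.293 = 0.02916
[CO2*] = α₀ × DIC = 0.02916 × 1.67 = 0.0487 mmol/kg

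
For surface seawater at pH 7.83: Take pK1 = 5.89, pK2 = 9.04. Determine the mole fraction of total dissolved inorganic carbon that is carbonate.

α₂ = 0.0575

α₂ = 1 / (1 + [H⁺]/K2 + [H⁺]²/(K1K2)) = 1 / (1 + 10^+1.21 + 10^-0.73)
   = 1 / (1 + 16.218 + 0.18621) = 1/17.404 = 0.05746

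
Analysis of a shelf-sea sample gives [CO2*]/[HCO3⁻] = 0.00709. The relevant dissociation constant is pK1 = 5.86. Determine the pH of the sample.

pH = 8.01

From K1 = [H⁺][HCO3⁻]/[CO2*]:  pH = pK1 − log₁₀([CO2*]/[HCO3⁻])
log₁₀(0.00709) = -2.149
pH = 5.86 − (-2.149) = 8.01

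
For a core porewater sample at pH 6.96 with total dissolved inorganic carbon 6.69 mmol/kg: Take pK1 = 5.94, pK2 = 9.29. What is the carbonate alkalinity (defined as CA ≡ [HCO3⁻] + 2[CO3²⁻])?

CA = 6.14 mmol/kg

CA = [HCO3⁻] + 2[CO3²⁻] = (α₁ + 2α₂)·DIC
At pH 6.96: [H⁺]/K1 = 10^-1.02 = 0.095499, K2/[H⁺] = 10^-2.33 = 0.0046774
α₁ = 1/(1 + 0.095499 + 0.0046774) = 1/1.1002 = 0.9089; α₂ = α₁·K2/[H⁺] = 0.004251
α₁ + 2α₂ = 0.9174
CA = 0.9174 × 6.69 = 6.14 mmol/kg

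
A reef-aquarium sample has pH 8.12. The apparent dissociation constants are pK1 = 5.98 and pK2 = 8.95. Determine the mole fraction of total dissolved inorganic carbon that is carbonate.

α₂ = 0.128

α₂ = 1 / (1 + [H⁺]/K2 + [H⁺]²/(K1K2)) = 1 / (1 + 10^+0.83 + 10^-1.31)
   = 1 / (1 + 6.7608 + 0.048978) = 1/7.8098 = 0.1280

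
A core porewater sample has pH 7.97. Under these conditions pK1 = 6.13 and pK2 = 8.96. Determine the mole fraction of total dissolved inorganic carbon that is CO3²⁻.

α₂ = 1 / (1 + [H⁺]/K2 + [H⁺]²/(K1K2)) = 1 / (1 + 10^+0.99 + 10^-0.85)
   = 1 / (1 + 9.7724 + 0.14125) = 1/10.914 = 0.09163

α₂ = 0.0916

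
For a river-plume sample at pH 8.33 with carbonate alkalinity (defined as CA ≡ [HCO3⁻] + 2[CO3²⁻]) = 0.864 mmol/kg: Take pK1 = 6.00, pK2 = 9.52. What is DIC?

CA = [HCO3⁻] + 2[CO3²⁻] = (α₁ + 2α₂)·DIC
At pH 8.33: [H⁺]/K1 = 10^-2.33 = 0.0046774, K2/[H⁺] = 10^-1.19 = 0.064565
α₁ = 1/(1 + 0.0046774 + 0.064565) = 1/1.0692 = 0.9352; α₂ = α₁·K2/[H⁺] = 0.06038
α₁ + 2α₂ = 1.0560
DIC = CA / (α₁ + 2α₂) = 0.864 / 1.0560 = 0.818 mmol/kg

DIC = 0.818 mmol/kg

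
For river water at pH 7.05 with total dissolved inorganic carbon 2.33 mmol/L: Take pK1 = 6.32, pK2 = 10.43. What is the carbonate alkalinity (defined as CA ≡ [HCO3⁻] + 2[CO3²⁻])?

CA = [HCO3⁻] + 2[CO3²⁻] = (α₁ + 2α₂)·DIC
At pH 7.05: [H⁺]/K1 = 10^-0.73 = 0.18621, K2/[H⁺] = 10^-3.38 = 0.00041687
α₁ = 1/(1 + 0.18621 + 0.00041687) = 1/1.1866 = 0.8427; α₂ = α₁·K2/[H⁺] = 0.0003513
α₁ + 2α₂ = 0.8434
CA = 0.8434 × 2.33 = 1.97 mmol/L

CA = 1.97 mmol/L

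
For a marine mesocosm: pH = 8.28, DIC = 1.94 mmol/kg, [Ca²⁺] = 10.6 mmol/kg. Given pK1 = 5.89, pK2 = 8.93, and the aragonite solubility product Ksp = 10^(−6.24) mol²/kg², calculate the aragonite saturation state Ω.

α₂ = 1 / (1 + [H⁺]/K2 + [H⁺]²/(K1K2)) = 1 / (1 + 10^+0.65 + 10^-1.74)
   = 1 / (1 + 4.4668 + 0.018197) = 1/5.4850 = 0.1823
[CO3²⁻] = α₂ × DIC = 0.1823 × 1.94 = 0.3537 mmol/kg
Ksp = 10^(−6.24) = 5.754×10^-7
Ω = [Ca²⁺][CO3²⁻]/Ksp = (10.6×10^-3)(3.537×10^-4) / 5.754×10^-7 = 6.52

Ω = 6.52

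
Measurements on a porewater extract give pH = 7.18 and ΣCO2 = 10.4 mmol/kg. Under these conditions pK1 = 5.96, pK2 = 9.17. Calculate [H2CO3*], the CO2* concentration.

[CO2*] = 0.585 mmol/kg

α₀ = 1 / (1 + K1/[H⁺] + K1K2/[H⁺]²) = 1 / (1 + 10^+1.22 + 10^-0.77)
   = 1 / (1 + 16.596 + 0.16982) = 1/17.766 = 0.05629
[CO2*] = α₀ × DIC = 0.05629 × 10.4 = 0.585 mmol/kg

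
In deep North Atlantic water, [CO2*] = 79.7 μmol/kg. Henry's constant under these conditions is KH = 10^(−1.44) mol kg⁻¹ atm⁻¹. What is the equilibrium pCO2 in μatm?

KH = 10^(−1.44) = 3.631×10^-2 mol kg⁻¹ atm⁻¹
pCO2 = [CO2*]/KH = 79.7×10^-6 / 3.631×10^-2 = 2.20×10^-3 atm = 2200 μatm

pCO2 = 2200 μatm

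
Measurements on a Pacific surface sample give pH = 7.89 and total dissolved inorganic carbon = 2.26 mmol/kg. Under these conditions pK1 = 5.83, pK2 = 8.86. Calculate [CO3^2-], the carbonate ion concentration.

[CO3²⁻] = 0.217 mmol/kg

α₂ = 1 / (1 + [H⁺]/K2 + [H⁺]²/(K1K2)) = 1 / (1 + 10^+0.97 + 10^-1.09)
   = 1 / (1 + 9.3325 + 0.081283) = 1/10.414 = 0.09603
[CO3²⁻] = α₂ × DIC = 0.09603 × 2.26 = 0.217 mmol/kg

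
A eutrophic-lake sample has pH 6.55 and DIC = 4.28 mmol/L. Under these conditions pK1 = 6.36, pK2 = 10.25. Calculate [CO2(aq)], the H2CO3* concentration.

[CO2*] = 1.68 mmol/L

α₀ = 1 / (1 + K1/[H⁺] + K1K2/[H⁺]²) = 1 / (1 + 10^+0.19 + 10^-3.51)
   = 1 / (1 + 1.5488 + 0.00030903) = 1/2.5491 = 0.3923
[CO2*] = α₀ × DIC = 0.3923 × 4.28 = 1.68 mmol/L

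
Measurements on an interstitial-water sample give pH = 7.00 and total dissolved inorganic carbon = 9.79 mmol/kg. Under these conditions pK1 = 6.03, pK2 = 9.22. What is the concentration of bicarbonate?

[HCO3⁻] = 8.79 mmol/kg

α₁ = 1 / (1 + [H⁺]/K1 + K2/[H⁺]) = 1 / (1 + 10^-0.97 + 10^-2.22)
   = 1 / (1 + 0.10715 + 0.0060256) = 1/1.1132 = 0.8983
[HCO3⁻] = α₁ × DIC = 0.8983 × 9.79 = 8.79 mmol/kg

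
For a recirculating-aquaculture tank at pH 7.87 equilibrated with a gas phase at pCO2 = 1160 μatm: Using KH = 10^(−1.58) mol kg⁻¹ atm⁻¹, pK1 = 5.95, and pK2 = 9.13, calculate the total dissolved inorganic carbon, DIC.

[CO2*] = KH · pCO2 = 10^(−1.58) × 1160×10^-6 = 3.051×10^-5 mol/kg
α₀ = 1/(1 + K1/[H⁺] + K1K2/[H⁺]²) = 1/(1 + 10^+1.92 + 10^+0.66) = 0.01127
DIC = [CO2*]/α₀ = 3.051×10^-5 / 0.01127 = 2.71 mmol/kg

DIC = 2.71 mmol/kg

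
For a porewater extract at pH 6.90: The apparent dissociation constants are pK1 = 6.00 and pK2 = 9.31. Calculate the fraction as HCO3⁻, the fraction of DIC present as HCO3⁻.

α₁ = 0.885

α₁ = 1 / (1 + [H⁺]/K1 + K2/[H⁺]) = 1 / (1 + 10^-0.90 + 10^-2.41)
   = 1 / (1 + 0.12589 + 0.0038905) = 1/1.1298 = 0.8851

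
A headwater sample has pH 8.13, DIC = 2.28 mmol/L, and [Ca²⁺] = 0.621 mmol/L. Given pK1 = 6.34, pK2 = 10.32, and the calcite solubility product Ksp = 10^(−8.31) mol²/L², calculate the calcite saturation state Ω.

α₂ = 1 / (1 + [H⁺]/K2 + [H⁺]²/(K1K2)) = 1 / (1 + 10^+2.19 + 10^+0.40)
   = 1 / (1 + 154.88 + 2.5119) = 1/158.39 = 0.006313
[CO3²⁻] = α₂ × DIC = 0.006313 × 2.28 = 0.01439 mmol/L = 14.39 μmol/L
Ksp = 10^(−8.31) = 4.898×10^-9
Ω = [Ca²⁺][CO3²⁻]/Ksp = (0.621×10^-3)(1.439×10^-5) / 4.898×10^-9 = 1.83

Ω = 1.83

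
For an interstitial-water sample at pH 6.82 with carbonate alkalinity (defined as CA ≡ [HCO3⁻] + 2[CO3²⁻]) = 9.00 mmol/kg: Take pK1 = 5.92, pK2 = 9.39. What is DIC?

DIC = 10.1 mmol/kg

CA = [HCO3⁻] + 2[CO3²⁻] = (α₁ + 2α₂)·DIC
At pH 6.82: [H⁺]/K1 = 10^-0.90 = 0.12589, K2/[H⁺] = 10^-2.57 = 0.0026915
α₁ = 1/(1 + 0.12589 + 0.0026915) = 1/1.1286 = 0.8861; α₂ = α₁·K2/[H⁺] = 0.002385
α₁ + 2α₂ = 0.8908
DIC = CA / (α₁ + 2α₂) = 9.00 / 0.8908 = 10.1 mmol/kg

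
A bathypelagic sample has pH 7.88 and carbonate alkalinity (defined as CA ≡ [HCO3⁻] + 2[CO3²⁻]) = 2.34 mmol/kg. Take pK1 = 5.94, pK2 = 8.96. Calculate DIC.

DIC = 2.20 mmol/kg

CA = [HCO3⁻] + 2[CO3²⁻] = (α₁ + 2α₂)·DIC
At pH 7.88: [H⁺]/K1 = 10^-1.94 = 0.011482, K2/[H⁺] = 10^-1.08 = 0.083176
α₁ = 1/(1 + 0.011482 + 0.083176) = 1/1.0947 = 0.9135; α₂ = α₁·K2/[H⁺] = 0.07598
α₁ + 2α₂ = 1.0655
DIC = CA / (α₁ + 2α₂) = 2.34 / 1.0655 = 2.20 mmol/kg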